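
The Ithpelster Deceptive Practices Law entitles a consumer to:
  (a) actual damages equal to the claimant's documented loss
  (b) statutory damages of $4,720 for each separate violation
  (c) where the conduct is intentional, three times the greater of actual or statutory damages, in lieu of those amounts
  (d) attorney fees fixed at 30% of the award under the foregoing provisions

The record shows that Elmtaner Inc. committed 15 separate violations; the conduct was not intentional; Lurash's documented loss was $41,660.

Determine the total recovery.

$146,198

Statutory damages: 15 × $4,720 = $70,800
Conduct not intentional: the in-lieu enhancement does not apply.
Actual plus statutory damages: $41,660 + $70,800 = $112,460
Attorney fees: 30% of $112,460 = $33,738
Total recovery: $112,460 + $33,738 = $146,198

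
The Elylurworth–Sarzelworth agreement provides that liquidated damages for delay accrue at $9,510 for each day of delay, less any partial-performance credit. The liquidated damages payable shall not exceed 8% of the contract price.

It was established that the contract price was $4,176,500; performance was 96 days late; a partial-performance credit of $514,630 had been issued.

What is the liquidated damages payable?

$334,120

Per-day damages: 96 × $9,510 = $912,960
Less partial-performance credit: $912,960 − $514,630 = $398,330
Cap: 8% of $4,176,500 = $334,120
Cap at $334,120: $398,330 exceeds the cap → $334,120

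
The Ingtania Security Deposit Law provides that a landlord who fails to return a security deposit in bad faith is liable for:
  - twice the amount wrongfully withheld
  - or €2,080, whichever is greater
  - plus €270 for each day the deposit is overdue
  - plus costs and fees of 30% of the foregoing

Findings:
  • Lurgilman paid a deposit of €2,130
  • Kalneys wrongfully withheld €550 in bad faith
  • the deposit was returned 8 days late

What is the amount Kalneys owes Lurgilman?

€5,512

Doubled: 2 × €550 = €1,100
Minimum €2,080: €1,100 is below the minimum → €2,080
Late-return penalty: 8 × €270 = €2,160
Damages plus late penalty: €2,080 + €2,160 = €4,240
Costs and fees: 30% of €4,240 = €1,272
Total recovery: €4,240 + €1,272 = €5,512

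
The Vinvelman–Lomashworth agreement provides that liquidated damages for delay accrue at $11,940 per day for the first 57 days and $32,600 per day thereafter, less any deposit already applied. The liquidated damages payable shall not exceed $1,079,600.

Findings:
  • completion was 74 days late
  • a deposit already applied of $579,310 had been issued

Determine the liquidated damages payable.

First 57 days: 57 × $11,940 = $680,580
Remaining days: (74 − 57) × $32,600 = $554,200
Accrued per-day damages: $680,580 + $554,200 = $1,234,780
Less deposit already applied: $1,234,780 − $579,310 = $655,470
Cap at $1,079,600: $655,470 is within the cap, no reduction.

$655,470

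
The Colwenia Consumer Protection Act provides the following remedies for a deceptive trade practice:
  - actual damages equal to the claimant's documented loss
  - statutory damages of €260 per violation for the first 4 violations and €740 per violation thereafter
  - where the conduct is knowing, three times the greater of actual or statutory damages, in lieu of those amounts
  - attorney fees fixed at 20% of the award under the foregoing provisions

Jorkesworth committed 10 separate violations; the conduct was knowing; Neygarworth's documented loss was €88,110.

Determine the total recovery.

€317,196

First 4 violations: 4 × €260 = €1,040
Remaining violations: (10 − 4) × €740 = €4,440
Statutory damages: €1,040 + €4,440 = €5,480
Greater of actual damages (€88,110) or statutory damages (€5,480): €88,110
Trebled: 3 × €88,110 = €264,330
Attorney fees: 20% of €264,330 = €52,866
Total recovery: €264,330 + €52,866 = €317,196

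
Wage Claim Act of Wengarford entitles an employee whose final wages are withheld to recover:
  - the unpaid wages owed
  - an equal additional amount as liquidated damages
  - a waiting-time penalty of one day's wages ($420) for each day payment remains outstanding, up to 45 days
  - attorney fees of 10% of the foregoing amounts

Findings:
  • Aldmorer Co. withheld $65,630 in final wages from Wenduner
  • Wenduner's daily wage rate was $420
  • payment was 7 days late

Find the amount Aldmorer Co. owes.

$147,620

Liquidated damages (equal amount): $65,630
Penalty days: min(7, 45) = 7
Waiting-time penalty: 7 × $420 = $2,940
Subtotal: $65,630 + $65,630 + $2,940 = $134,200
Attorney fees: 10% of $134,200 = $13,420
Total award: $134,200 + $13,420 = $147,620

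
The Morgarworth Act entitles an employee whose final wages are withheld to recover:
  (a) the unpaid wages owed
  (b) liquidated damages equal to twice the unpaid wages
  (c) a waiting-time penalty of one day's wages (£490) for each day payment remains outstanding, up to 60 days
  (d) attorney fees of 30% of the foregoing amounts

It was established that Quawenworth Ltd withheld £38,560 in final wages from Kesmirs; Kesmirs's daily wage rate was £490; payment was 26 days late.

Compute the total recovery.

Doubled: 2 × £38,560 = £77,120
Penalty days: min(26, 60) = 26
Waiting-time penalty: 26 × £490 = £12,740
Subtotal: £38,560 + £77,120 + £12,740 = £128,420
Attorney fees: 30% of £128,420 = £38,526
Total award: £128,420 + £38,526 = £166,946

£166,946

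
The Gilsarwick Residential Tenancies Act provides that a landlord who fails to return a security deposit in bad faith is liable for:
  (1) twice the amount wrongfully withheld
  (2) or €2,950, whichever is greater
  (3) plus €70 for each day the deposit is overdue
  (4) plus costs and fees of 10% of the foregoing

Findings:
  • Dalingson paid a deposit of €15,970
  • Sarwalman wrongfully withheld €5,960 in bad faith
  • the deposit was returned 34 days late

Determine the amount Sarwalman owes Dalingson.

€15,730

Doubled: 2 × €5,960 = €11,920
Minimum €2,950: €11,920 meets the minimum, no increase.
Late-return penalty: 34 × €70 = €2,380
Damages plus late penalty: €11,920 + €2,380 = €14,300
Costs and fees: 10% of €14,300 = €1,430
Total recovery: €14,300 + €1,430 = €15,730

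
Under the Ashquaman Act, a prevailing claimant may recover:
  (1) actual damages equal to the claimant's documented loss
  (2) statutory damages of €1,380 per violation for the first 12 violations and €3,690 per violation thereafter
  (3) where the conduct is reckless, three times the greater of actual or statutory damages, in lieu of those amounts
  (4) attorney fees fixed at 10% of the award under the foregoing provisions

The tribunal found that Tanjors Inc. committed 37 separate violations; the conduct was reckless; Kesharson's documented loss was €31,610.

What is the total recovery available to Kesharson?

First 12 violations: 12 × €1,380 = €16,560
Remaining violations: (37 − 12) × €3,690 = €92,250
Statutory damages: €16,560 + €92,250 = €108,810
Greater of actual damages (€31,610) or statutory damages (€108,810): €108,810
Trebled: 3 × €108,810 = €326,430
Attorney fees: 10% of €326,430 = €32,643
Total recovery: €326,430 + €32,643 = €359,073

€359,073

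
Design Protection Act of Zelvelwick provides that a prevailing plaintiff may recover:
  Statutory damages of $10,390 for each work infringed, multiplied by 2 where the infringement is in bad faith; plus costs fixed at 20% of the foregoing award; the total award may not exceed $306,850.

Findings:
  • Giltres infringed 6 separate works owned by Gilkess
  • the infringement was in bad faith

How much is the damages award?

$149,616

Statutory damages: 6 × $10,390 = $62,340
Doubled: 2 × $62,340 = $124,680
Costs: 20% of $124,680 = $24,936
Award plus costs: $124,680 + $24,936 = $149,616
Cap at $306,850: $149,616 is within the cap, no reduction.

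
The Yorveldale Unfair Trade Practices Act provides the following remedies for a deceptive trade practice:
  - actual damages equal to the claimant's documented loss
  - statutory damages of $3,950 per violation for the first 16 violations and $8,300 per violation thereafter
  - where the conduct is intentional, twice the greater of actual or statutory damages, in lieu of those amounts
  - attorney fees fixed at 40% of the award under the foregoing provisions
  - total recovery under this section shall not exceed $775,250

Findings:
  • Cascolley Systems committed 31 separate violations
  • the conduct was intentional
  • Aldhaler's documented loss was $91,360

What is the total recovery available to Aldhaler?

First 16 violations: 16 × $3,950 = $63,200
Remaining violations: (31 − 16) × $8,300 = $124,500
Statutory damages: $63,200 + $124,500 = $187,700
Greater of actual damages ($91,360) or statutory damages ($187,700): $187,700
Doubled: 2 × $187,700 = $375,400
Attorney fees: 40% of $375,400 = $150,160
Total before cap: $375,400 + $150,160 = $525,560
Cap at $775,250: $525,560 is within the cap, no reduction.

Total recovery: $525,560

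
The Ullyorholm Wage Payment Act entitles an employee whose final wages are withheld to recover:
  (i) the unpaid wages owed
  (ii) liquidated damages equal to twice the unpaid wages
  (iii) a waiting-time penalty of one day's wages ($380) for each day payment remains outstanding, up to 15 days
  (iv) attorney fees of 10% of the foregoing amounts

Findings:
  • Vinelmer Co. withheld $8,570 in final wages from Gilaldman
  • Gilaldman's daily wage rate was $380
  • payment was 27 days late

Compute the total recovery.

$34,551

Doubled: 2 × $8,570 = $17,140
Penalty days: min(27, 15) = 15
Waiting-time penalty: 15 × $380 = $5,700
Subtotal: $8,570 + $17,140 + $5,700 = $31,410
Attorney fees: 10% of $31,410 = $3,141
Total award: $31,410 + $3,141 = $34,551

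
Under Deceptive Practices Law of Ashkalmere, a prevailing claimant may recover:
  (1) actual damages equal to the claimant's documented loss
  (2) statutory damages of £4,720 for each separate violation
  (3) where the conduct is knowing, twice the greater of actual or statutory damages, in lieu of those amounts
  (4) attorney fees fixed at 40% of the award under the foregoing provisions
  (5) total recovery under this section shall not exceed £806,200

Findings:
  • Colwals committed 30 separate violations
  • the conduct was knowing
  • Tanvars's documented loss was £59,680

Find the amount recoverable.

Statutory damages: 30 × £4,720 = £141,600
Greater of actual damages (£59,680) or statutory damages (£141,600): £141,600
Doubled: 2 × £141,600 = £283,200
Attorney fees: 40% of £283,200 = £113,280
Total before cap: £283,200 + £113,280 = £396,480
Cap at £806,200: £396,480 is within the cap, no reduction.

£396,480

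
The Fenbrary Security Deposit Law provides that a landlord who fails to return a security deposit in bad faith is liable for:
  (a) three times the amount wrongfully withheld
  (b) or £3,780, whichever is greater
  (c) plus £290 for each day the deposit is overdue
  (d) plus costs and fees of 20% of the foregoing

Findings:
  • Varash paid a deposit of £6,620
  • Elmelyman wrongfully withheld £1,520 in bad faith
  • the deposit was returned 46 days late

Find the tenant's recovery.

Trebled: 3 × £1,520 = £4,560
Minimum £3,780: £4,560 meets the minimum, no increase.
Late-return penalty: 46 × £290 = £13,340
Damages plus late penalty: £4,560 + £13,340 = £17,900
Costs and fees: 20% of £17,900 = £3,580
Total recovery: £17,900 + £3,580 = £21,480

£21,480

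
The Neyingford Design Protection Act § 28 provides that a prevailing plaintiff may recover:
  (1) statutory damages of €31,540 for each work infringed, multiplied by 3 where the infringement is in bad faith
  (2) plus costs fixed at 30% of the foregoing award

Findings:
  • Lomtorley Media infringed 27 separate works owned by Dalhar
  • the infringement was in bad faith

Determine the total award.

€3,321,162

Statutory damages: 27 × €31,540 = €851,580
Trebled: 3 × €851,580 = €2,554,740
Costs: 30% of €2,554,740 = €766,422
Award plus costs: €2,554,740 + €766,422 = €3,321,162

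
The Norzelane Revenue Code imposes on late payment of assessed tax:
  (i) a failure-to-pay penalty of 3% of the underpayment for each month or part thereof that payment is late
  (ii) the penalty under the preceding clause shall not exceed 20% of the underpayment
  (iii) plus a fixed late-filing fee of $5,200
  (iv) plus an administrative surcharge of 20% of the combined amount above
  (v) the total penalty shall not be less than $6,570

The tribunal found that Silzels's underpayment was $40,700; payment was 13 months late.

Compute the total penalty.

Accrued rate: 3% × 13 = 39%, capped at 20% → 20%
Failure-to-pay penalty: 20% of $40,700 = $8,140
Penalty before surcharge: $8,140 + $5,200 = $13,340
Administrative surcharge: 20% of $13,340 = $2,668
Total penalty: $13,340 + $2,668 = $16,008
Minimum $6,570: $16,008 meets the minimum, no increase.

$16,008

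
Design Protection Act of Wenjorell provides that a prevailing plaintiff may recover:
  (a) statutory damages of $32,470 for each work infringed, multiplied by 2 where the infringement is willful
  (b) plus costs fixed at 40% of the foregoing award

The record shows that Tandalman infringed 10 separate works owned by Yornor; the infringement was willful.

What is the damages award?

$909,160

Statutory damages: 10 × $32,470 = $324,700
Doubled: 2 × $324,700 = $649,400
Costs: 40% of $649,400 = $259,760
Award plus costs: $649,400 + $259,760 = $909,160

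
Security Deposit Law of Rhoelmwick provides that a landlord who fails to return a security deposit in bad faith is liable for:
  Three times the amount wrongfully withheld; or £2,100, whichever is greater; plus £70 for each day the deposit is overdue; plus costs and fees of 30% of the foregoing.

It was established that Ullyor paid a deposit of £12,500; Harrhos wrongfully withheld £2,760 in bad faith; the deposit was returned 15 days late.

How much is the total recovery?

£12,129

Trebled: 3 × £2,760 = £8,280
Minimum £2,100: £8,280 meets the minimum, no increase.
Late-return penalty: 15 × £70 = £1,050
Damages plus late penalty: £8,280 + £1,050 = £9,330
Costs and fees: 30% of £9,330 = £2,799
Total recovery: £9,330 + £2,799 = £12,129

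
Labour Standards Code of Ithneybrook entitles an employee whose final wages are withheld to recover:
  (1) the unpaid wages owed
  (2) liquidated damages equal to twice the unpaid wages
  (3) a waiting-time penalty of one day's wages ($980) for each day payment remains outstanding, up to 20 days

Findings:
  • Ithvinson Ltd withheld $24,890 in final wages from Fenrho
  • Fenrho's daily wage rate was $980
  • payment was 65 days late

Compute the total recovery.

Doubled: 2 × $24,890 = $49,780
Penalty days: min(65, 20) = 20
Waiting-time penalty: 20 × $980 = $19,600
Total award: $24,890 + $49,780 + $19,600 = $94,270

$94,270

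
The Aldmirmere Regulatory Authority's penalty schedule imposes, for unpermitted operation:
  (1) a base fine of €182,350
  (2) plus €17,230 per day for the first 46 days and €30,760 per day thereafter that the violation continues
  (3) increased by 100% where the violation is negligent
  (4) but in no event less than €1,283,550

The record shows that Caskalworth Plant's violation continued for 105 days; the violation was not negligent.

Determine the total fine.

First 46 days: 46 × €17,230 = €792,580
Remaining days: (105 − 46) × €30,760 = €1,814,840
Per-day component: €792,580 + €1,814,840 = €2,607,420
Base plus per-day: €182,350 + €2,607,420 = €2,789,770
The violation was not negligent: no 100% increase.
Minimum €1,283,550: €2,789,770 meets the minimum, no increase.

€2,789,770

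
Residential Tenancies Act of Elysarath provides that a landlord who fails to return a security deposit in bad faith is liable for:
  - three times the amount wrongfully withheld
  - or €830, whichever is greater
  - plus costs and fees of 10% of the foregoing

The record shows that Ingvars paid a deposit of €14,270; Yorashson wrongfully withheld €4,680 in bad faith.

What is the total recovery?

Trebled: 3 × €4,680 = €14,040
Minimum €830: €14,040 meets the minimum, no increase.
Costs and fees: 10% of €14,040 = €1,404
Total recovery: €14,040 + €1,404 = €15,444

€15,444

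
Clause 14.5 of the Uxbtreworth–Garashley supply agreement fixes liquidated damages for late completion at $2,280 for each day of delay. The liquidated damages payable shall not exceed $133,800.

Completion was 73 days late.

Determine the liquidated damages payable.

Per-day damages: 73 × $2,280 = $166,440
Cap at $133,800: $166,440 exceeds the cap → $133,800

Liquidated damages: $133,800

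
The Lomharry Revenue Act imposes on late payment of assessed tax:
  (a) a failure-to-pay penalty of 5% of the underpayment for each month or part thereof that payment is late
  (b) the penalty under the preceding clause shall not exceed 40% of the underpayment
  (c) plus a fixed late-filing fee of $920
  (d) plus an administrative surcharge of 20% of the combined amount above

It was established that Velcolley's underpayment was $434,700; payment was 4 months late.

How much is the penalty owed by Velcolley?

$105,432

Accrued rate: 5% × 4 = 20%, capped at 40% → 20%
Failure-to-pay penalty: 20% of $434,700 = $86,940
Penalty before surcharge: $86,940 + $920 = $87,860
Administrative surcharge: 20% of $87,860 = $17,572
Total penalty: $87,860 + $17,572 = $105,432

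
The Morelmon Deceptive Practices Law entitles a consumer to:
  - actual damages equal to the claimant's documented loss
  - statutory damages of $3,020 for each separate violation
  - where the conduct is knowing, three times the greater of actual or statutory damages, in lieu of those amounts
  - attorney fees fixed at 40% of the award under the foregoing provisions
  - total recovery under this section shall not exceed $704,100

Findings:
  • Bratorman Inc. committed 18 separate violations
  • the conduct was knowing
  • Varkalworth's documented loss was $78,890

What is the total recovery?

$331,338

Statutory damages: 18 × $3,020 = $54,360
Greater of actual damages ($78,890) or statutory damages ($54,360): $78,890
Trebled: 3 × $78,890 = $236,670
Attorney fees: 40% of $236,670 = $94,668
Total before cap: $236,670 + $94,668 = $331,338
Cap at $704,100: $331,338 is within the cap, no reduction.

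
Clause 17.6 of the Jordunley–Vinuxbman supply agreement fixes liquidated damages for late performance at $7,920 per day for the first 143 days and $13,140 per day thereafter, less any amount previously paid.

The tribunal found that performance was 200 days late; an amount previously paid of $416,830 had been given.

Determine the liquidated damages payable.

$1,464,710

First 143 days: 143 × $7,920 = $1,132,560
Remaining days: (200 − 143) × $13,140 = $748,980
Accrued per-day damages: $1,132,560 + $748,980 = $1,881,540
Less amount previously paid: $1,881,540 − $416,830 = $1,464,710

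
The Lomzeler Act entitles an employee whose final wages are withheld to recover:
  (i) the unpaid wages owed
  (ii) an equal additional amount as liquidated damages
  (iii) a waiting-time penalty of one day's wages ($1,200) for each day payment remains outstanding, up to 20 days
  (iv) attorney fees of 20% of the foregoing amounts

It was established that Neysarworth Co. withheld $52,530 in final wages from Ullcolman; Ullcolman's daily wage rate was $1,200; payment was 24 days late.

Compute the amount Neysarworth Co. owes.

Liquidated damages (equal amount): $52,530
Penalty days: min(24, 20) = 20
Waiting-time penalty: 20 × $1,200 = $24,000
Subtotal: $52,530 + $52,530 + $24,000 = $129,060
Attorney fees: 20% of $129,060 = $25,812
Total award: $129,060 + $25,812 = $154,872

$154,872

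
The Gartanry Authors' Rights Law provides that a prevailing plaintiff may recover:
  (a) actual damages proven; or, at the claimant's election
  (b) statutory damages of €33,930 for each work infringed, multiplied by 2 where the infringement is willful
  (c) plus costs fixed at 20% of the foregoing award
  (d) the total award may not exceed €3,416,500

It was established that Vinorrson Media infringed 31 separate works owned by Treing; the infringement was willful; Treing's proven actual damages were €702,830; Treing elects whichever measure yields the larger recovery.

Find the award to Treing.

Statutory damages: 31 × €33,930 = €1,051,830
Doubled: 2 × €1,051,830 = €2,103,660
Greater of actual damages (€702,830) or enhanced statutory damages (€2,103,660): €2,103,660
Costs: 20% of €2,103,660 = €420,732
Award plus costs: €2,103,660 + €420,732 = €2,524,392
Cap at €3,416,500: €2,524,392 is within the cap, no reduction.

€2,524,392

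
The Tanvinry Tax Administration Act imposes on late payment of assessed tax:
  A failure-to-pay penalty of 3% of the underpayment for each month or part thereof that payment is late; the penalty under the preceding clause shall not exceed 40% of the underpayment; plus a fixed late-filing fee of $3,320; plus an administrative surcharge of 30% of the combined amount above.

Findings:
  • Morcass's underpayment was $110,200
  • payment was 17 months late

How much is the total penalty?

Accrued rate: 3% × 17 = 51%, capped at 40% → 40%
Failure-to-pay penalty: 40% of $110,200 = $44,080
Penalty before surcharge: $44,080 + $3,320 = $47,400
Administrative surcharge: 30% of $47,400 = $14,220
Total penalty: $47,400 + $14,220 = $61,620

$61,620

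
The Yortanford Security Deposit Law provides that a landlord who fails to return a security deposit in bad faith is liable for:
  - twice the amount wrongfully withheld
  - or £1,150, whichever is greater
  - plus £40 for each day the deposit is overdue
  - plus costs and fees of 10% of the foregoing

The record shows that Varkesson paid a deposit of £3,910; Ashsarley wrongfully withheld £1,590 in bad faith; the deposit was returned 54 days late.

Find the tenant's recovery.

Recovery: £5,874

Doubled: 2 × £1,590 = £3,180
Minimum £1,150: £3,180 meets the minimum, no increase.
Late-return penalty: 54 × £40 = £2,160
Damages plus late penalty: £3,180 + £2,160 = £5,340
Costs and fees: 10% of £5,340 = £534
Total recovery: £5,340 + £534 = £5,874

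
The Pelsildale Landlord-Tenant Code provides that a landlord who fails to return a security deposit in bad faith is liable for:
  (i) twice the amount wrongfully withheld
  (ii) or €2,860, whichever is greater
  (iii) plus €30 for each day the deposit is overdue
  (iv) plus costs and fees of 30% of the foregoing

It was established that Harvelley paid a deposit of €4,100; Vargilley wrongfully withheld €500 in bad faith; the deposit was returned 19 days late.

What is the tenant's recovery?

Doubled: 2 × €500 = €1,000
Minimum €2,860: €1,000 is below the minimum → €2,860
Late-return penalty: 19 × €30 = €570
Damages plus late penalty: €2,860 + €570 = €3,430
Costs and fees: 30% of €3,430 = €1,029
Total recovery: €3,430 + €1,029 = €4,459

€4,459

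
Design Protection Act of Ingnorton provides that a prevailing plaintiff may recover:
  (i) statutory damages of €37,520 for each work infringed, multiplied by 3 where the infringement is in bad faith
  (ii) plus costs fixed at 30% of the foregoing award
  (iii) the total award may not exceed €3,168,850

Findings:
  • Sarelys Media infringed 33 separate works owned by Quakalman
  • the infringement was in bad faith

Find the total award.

Statutory damages: 33 × €37,520 = €1,238,160
Trebled: 3 × €1,238,160 = €3,714,480
Costs: 30% of €3,714,480 = €1,114,344
Award plus costs: €3,714,480 + €1,114,344 = €4,828,824
Cap at €3,168,850: €4,828,824 exceeds the cap → €3,168,850

Award: €3,168,850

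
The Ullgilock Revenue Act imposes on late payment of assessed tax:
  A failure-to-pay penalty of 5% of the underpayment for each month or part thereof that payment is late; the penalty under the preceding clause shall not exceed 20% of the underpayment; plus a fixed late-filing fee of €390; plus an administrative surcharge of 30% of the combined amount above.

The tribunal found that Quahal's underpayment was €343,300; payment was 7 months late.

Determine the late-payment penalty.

Penalty: €89,765

Accrued rate: 5% × 7 = 35%, capped at 20% → 20%
Failure-to-pay penalty: 20% of €343,300 = €68,660
Penalty before surcharge: €68,660 + €390 = €69,050
Administrative surcharge: 30% of €69,050 = €20,715
Total penalty: €69,050 + €20,715 = €89,765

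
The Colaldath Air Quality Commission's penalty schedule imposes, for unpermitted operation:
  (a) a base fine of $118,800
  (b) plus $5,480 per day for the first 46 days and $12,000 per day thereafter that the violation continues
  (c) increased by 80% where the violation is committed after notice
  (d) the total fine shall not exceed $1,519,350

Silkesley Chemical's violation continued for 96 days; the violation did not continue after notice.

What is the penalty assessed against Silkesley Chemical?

First 46 days: 46 × $5,480 = $252,080
Remaining days: (96 − 46) × $12,000 = $600,000
Per-day component: $252,080 + $600,000 = $852,080
Base plus per-day: $118,800 + $852,080 = $970,880
The violation did not continue after notice: no 80% increase.
Cap at $1,519,350: $970,880 is within the cap, no reduction.

$970,880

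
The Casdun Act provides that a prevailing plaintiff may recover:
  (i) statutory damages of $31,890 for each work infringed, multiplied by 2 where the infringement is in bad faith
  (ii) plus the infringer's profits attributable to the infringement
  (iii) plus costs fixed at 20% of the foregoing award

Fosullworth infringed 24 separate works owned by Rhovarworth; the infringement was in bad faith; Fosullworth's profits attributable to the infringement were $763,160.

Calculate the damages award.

$2,752,656

Statutory damages: 24 × $31,890 = $765,360
Doubled: 2 × $765,360 = $1,530,720
Combined award: $1,530,720 + $763,160 = $2,293,880
Costs: 20% of $2,293,880 = $458,776
Award plus costs: $2,293,880 + $458,776 = $2,752,656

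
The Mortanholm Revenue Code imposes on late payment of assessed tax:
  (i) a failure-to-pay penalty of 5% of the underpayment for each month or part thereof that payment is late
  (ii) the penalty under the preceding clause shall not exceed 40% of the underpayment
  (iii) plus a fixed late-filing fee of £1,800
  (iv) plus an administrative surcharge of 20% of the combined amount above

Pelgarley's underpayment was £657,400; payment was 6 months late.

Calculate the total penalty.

Accrued rate: 5% × 6 = 30%, capped at 40% → 30%
Failure-to-pay penalty: 30% of £657,400 = £197,220
Penalty before surcharge: £197,220 + £1,800 = £199,020
Administrative surcharge: 20% of £199,020 = £39,804
Total penalty: £199,020 + £39,804 = £238,824

£238,824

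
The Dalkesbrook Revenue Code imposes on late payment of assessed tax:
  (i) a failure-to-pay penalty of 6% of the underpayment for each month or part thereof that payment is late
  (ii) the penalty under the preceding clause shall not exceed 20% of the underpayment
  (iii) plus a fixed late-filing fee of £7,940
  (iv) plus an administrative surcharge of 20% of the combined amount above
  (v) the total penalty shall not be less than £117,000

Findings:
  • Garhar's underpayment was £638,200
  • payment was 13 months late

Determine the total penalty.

£162,696

Accrued rate: 6% × 13 = 78%, capped at 20% → 20%
Failure-to-pay penalty: 20% of £638,200 = £127,640
Penalty before surcharge: £127,640 + £7,940 = £135,580
Administrative surcharge: 20% of £135,580 = £27,116
Total penalty: £135,580 + £27,116 = £162,696
Minimum £117,000: £162,696 meets the minimum, no increase.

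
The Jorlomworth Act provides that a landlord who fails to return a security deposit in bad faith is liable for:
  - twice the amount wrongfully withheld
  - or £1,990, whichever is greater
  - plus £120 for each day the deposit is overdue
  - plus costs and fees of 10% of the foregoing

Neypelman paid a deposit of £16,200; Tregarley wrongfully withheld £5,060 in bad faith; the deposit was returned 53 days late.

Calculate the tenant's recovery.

£18,128

Doubled: 2 × £5,060 = £10,120
Minimum £1,990: £10,120 meets the minimum, no increase.
Late-return penalty: 53 × £120 = £6,360
Damages plus late penalty: £10,120 + £6,360 = £16,480
Costs and fees: 10% of £16,480 = £1,648
Total recovery: £16,480 + £1,648 = £18,128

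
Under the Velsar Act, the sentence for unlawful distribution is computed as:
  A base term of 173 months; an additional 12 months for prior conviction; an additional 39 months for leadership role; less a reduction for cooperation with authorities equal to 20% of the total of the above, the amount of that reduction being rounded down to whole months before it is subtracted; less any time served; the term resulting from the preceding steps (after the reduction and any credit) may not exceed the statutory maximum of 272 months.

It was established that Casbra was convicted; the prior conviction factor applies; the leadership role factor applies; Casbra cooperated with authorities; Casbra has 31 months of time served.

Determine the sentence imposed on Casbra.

149 months

Prior conviction enhancement: +12 months
Leadership role enhancement: +39 months
Adjusted term: 173 months + 12 months + 39 months = 224 months
Cooperation with authorities reduction: 20% of 224 months = 44 months (rounded down)
After reduction: 224 − 44 = 180 months
Less time served: 180 months − 31 months = 149 months
Cap at 272 months: 149 months is within the cap, no reduction.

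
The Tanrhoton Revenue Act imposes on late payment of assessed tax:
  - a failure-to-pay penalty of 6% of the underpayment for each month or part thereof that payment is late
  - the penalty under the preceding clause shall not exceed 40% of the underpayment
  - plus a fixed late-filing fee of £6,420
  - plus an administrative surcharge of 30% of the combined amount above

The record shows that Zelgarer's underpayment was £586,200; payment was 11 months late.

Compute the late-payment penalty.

Penalty: £313,170

Accrued rate: 6% × 11 = 66%, capped at 40% → 40%
Failure-to-pay penalty: 40% of £586,200 = £234,480
Penalty before surcharge: £234,480 + £6,420 = £240,900
Administrative surcharge: 30% of £240,900 = £72,270
Total penalty: £240,900 + £72,270 = £313,170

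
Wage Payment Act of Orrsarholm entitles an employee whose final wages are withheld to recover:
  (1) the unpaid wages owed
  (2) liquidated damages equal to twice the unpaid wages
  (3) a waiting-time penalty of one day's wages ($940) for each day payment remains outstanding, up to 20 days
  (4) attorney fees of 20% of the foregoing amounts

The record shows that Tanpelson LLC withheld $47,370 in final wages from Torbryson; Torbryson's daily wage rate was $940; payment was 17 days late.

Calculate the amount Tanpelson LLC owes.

Doubled: 2 × $47,370 = $94,740
Penalty days: min(17, 20) = 17
Waiting-time penalty: 17 × $940 = $15,980
Subtotal: $47,370 + $94,740 + $15,980 = $158,090
Attorney fees: 20% of $158,090 = $31,618
Total award: $158,090 + $31,618 = $189,708

$189,708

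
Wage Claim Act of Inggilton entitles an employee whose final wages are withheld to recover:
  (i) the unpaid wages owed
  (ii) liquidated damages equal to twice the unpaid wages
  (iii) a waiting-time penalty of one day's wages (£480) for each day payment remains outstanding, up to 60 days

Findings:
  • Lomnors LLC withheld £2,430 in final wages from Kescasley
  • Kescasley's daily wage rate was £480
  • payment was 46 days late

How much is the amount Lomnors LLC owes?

Doubled: 2 × £2,430 = £4,860
Penalty days: min(46, 60) = 46
Waiting-time penalty: 46 × £480 = £22,080
Total award: £2,430 + £4,860 + £22,080 = £29,370

Total award: £29,370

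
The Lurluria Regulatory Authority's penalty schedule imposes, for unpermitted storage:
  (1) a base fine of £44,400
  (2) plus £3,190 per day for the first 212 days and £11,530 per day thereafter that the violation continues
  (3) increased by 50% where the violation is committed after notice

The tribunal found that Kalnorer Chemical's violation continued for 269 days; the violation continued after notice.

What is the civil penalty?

First 212 days: 212 × £3,190 = £676,280
Remaining days: (269 − 212) × £11,530 = £657,210
Per-day component: £676,280 + £657,210 = £1,333,490
Base plus per-day: £44,400 + £1,333,490 = £1,377,890
Enhancement: 50% of £1,377,890 = £688,945
Enhanced fine: £1,377,890 + £688,945 = £2,066,835

Civil penalty: £2,066,835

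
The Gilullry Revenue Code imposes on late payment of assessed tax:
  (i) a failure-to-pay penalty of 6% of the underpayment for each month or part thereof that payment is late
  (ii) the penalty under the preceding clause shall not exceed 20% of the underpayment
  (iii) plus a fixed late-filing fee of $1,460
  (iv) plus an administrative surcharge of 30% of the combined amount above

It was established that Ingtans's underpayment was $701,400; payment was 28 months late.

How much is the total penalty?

$184,262

Accrued rate: 6% × 28 = 168%, capped at 20% → 20%
Failure-to-pay penalty: 20% of $701,400 = $140,280
Penalty before surcharge: $140,280 + $1,460 = $141,740
Administrative surcharge: 30% of $141,740 = $42,522
Total penalty: $141,740 + $42,522 = $184,262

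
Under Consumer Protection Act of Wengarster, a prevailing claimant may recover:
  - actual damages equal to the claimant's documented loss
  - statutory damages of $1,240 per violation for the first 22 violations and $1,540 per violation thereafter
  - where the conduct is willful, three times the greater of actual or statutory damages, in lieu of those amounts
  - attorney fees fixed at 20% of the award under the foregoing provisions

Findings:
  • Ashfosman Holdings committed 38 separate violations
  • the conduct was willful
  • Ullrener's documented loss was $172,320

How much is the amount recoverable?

$620,352

First 22 violations: 22 × $1,240 = $27,280
Remaining violations: (38 − 22) × $1,540 = $24,640
Statutory damages: $27,280 + $24,640 = $51,920
Greater of actual damages ($172,320) or statutory damages ($51,920): $172,320
Trebled: 3 × $172,320 = $516,960
Attorney fees: 20% of $516,960 = $103,392
Total recovery: $516,960 + $103,392 = $620,352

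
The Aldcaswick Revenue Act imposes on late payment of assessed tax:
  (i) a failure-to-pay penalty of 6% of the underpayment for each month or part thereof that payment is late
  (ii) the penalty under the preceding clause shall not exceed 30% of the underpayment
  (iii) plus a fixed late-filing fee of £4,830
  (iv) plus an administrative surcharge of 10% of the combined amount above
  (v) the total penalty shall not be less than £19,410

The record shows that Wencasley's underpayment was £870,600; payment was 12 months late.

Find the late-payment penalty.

£292,611

Accrued rate: 6% × 12 = 72%, capped at 30% → 30%
Failure-to-pay penalty: 30% of £870,600 = £261,180
Penalty before surcharge: £261,180 + £4,830 = £266,010
Administrative surcharge: 10% of £266,010 = £26,601
Total penalty: £266,010 + £26,601 = £292,611
Minimum £19,410: £292,611 meets the minimum, no increase.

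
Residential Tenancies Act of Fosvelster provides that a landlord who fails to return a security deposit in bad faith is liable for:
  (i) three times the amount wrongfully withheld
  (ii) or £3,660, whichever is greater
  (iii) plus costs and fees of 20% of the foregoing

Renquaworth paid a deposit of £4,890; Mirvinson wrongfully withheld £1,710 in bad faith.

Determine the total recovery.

Trebled: 3 × £1,710 = £5,130
Minimum £3,660: £5,130 meets the minimum, no increase.
Costs and fees: 20% of £5,130 = £1,026
Total recovery: £5,130 + £1,026 = £6,156

£6,156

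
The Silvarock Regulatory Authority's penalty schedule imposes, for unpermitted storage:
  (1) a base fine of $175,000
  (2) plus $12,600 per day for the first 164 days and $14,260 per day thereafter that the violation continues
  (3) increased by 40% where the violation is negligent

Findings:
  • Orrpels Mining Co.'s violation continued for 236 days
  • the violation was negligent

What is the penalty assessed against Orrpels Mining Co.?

First 164 days: 164 × $12,600 = $2,066,400
Remaining days: (236 − 164) × $14,260 = $1,026,720
Per-day component: $2,066,400 + $1,026,720 = $3,093,120
Base plus per-day: $175,000 + $3,093,120 = $3,268,120
Enhancement: 40% of $3,268,120 = $1,307,248
Enhanced fine: $3,268,120 + $1,307,248 = $4,575,368

$4,575,368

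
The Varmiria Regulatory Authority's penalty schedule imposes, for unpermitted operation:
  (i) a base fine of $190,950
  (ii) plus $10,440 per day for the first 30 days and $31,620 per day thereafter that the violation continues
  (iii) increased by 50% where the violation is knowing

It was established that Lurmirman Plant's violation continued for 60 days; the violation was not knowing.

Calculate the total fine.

First 30 days: 30 × $10,440 = $313,200
Remaining days: (60 − 30) × $31,620 = $948,600
Per-day component: $313,200 + $948,600 = $1,261,800
Base plus per-day: $190,950 + $1,261,800 = $1,452,750
The violation was not knowing: no 50% increase.

$1,452,750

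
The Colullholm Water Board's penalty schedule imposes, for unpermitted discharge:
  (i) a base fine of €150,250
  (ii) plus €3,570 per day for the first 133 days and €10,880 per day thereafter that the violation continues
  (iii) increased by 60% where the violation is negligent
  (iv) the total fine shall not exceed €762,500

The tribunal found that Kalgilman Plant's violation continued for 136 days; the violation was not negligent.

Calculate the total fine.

First 133 days: 133 × €3,570 = €474,810
Remaining days: (136 − 133) × €10,880 = €32,640
Per-day component: €474,810 + €32,640 = €507,450
Base plus per-day: €150,250 + €507,450 = €657,700
The violation was not negligent: no 60% increase.
Cap at €762,500: €657,700 is within the cap, no reduction.

€657,700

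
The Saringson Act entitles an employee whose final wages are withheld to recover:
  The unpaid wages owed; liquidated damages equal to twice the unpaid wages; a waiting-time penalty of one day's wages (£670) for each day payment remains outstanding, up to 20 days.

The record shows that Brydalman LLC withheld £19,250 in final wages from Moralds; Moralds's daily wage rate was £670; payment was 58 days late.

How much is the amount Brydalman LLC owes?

Total award: £71,150

Doubled: 2 × £19,250 = £38,500
Penalty days: min(58, 20) = 20
Waiting-time penalty: 20 × £670 = £13,400
Total award: £19,250 + £38,500 + £13,400 = £71,150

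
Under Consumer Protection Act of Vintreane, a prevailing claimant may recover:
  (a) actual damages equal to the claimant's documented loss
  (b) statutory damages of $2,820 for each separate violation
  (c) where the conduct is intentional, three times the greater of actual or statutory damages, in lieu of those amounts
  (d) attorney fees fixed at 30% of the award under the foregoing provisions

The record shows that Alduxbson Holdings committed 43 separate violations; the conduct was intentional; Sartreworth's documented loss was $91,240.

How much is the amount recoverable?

Statutory damages: 43 × $2,820 = $121,260
Greater of actual damages ($91,240) or statutory damages ($121,260): $121,260
Trebled: 3 × $121,260 = $363,780
Attorney fees: 30% of $363,780 = $109,134
Total recovery: $363,780 + $109,134 = $472,914

$472,914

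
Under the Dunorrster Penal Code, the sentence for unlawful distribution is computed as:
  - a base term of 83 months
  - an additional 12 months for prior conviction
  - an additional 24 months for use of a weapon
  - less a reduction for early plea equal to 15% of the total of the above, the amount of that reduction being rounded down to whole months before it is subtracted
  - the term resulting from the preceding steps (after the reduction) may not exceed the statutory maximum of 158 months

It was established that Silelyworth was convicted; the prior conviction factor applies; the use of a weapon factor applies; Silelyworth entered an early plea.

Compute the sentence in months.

Prior conviction enhancement: +12 months
Use of a weapon enhancement: +24 months
Adjusted term: 83 months + 12 months + 24 months = 119 months
Early plea reduction: 15% of 119 months = 17 months (rounded down)
After reduction: 119 − 17 = 102 months
Cap at 158 months: 102 months is within the cap, no reduction.

102 months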